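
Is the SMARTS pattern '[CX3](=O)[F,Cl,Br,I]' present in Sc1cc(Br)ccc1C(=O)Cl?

The pattern [CX3](=O)[F,Cl,Br,I] describes a carbonyl carbon bonded to a halogen — an acyl halide.
The molecule carries an acyl chloride (-C(=O)Cl), whose atoms satisfy every constraint of the query, so the pattern matches.

Yes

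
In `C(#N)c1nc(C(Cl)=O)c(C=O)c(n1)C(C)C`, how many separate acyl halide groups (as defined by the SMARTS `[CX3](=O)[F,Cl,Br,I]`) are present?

[CX3](=O)[F,Cl,Br,I] is the SMARTS for an acyl halide: a carbonyl carbon bonded to a halogen.
Exactly one fragment in the molecule meets all constraints, giving 1 match.

1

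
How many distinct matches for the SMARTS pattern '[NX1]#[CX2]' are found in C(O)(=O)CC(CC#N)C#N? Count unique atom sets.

[NX1]#[CX2] is the SMARTS for a nitrile: a nitrogen triple-bonded to a two-connected carbon.
The molecule carries 2 separate instances of a nitrile (-C#N) meeting every constraint; each maps to a distinct set of atoms, giving 2 matches.

2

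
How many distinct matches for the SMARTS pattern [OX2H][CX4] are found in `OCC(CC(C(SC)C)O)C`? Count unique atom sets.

2

[OX2H][CX4] is the SMARTS for an aliphatic alcohol: a hydroxyl oxygen bound to an sp3 (X4) carbon.
The molecule carries 2 separate instances of a hydroxyl group (-OH) meeting every constraint; each maps to a distinct set of atoms, giving 2 matches.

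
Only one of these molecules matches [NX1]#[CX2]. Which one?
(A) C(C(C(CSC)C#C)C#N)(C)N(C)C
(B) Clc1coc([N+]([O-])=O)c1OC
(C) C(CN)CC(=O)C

A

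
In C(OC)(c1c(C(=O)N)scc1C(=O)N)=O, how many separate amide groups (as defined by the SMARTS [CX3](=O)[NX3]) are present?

2

[CX3](=O)[NX3] is the SMARTS for an amide: a carbonyl carbon bonded to a trivalent nitrogen.
The molecule carries 2 separate instances of a primary amide (-C(=O)NH2) meeting every constraint; each maps to a distinct set of atoms, giving 2 matches.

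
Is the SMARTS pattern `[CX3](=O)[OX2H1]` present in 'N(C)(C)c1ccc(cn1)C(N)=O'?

No

The pattern [CX3](=O)[OX2H1] describes an sp2 carbon double-bonded to O and single-bonded to an -OH oxygen — a carboxylic acid.
The closest candidate here is a primary amide (-C(=O)NH2), but the carbonyl is bonded to N, not to an -OH oxygen. No other fragment satisfies the full query, so there is no match.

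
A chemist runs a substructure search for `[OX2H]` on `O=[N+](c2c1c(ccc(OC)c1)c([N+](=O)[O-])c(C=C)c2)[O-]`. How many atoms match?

0

Check the 20 heavy atoms by environment: 6× c (aromatic, H0, X3) → no; 4× c (aromatic, H1, X3) → no; 1× O (H0, X2) → no; 1× C (H3, X4) → no; 1× C (H1, X3) → no; 1× C (H2, X3) → no; 2× N (charge +1, H0, X3) → no; 2× O (charge -1, H0, X1) → no; 2× O (H0, X1) → no.
No environment satisfies the query, so 0 matching atoms.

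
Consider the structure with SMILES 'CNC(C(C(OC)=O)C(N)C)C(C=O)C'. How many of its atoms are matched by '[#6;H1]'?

The query [#6;H1] means: any carbon bearing exactly one hydrogen.
Check the 15 heavy atoms by environment: 4× C (H3) → no; 5× C (H1) → match; 1× N (H1) → no; 3× O (H0) → no; 1× C (H0) → no; 1× N (H2) → no.
That gives 5 matching atoms.

5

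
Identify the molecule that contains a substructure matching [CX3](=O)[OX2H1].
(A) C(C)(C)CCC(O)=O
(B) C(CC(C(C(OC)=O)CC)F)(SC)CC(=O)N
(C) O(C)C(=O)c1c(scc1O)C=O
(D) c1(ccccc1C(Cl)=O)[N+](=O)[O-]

[CX3](=O)[OX2H1] describes an sp2 carbon double-bonded to O and single-bonded to an -OH oxygen (a carboxylic acid).
(A) contains a carboxylic acid group (-C(=O)OH), which satisfies every atom and bond constraint.
(B) has a primary amide (-C(=O)NH2) but the carbonyl is bonded to N, not to an -OH oxygen.
(C) has a methyl-ester group (-C(=O)OCH3) but the singly-bonded O has no H (OX2H0, not OX2H1).
(D) has an acyl chloride (-C(=O)Cl) but the carbonyl is bonded to Cl, not to an -OH oxygen.
So the answer is (A).

A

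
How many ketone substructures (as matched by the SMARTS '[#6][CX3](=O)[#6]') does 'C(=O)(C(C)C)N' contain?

[#6][CX3](=O)[#6] is the SMARTS for a ketone: a carbonyl carbon (no H) flanked by two carbons.
The molecule has a primary amide (-C(=O)NH2), but one neighbour of the carbonyl carbon is N, not C; nothing else fits, so there are 0 matches.

0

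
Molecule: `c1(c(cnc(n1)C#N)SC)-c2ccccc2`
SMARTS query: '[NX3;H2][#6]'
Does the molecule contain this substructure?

No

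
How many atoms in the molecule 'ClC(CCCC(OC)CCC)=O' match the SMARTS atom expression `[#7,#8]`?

Check the 12 heavy atoms by environment: 9× C → no; 2× O → match; 1× Cl → no.
That gives 2 matching atoms.

2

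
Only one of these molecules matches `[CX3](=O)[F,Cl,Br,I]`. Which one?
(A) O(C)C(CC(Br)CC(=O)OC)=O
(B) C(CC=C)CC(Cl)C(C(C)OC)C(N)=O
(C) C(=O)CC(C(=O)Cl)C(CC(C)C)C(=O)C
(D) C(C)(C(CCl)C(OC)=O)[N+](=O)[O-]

C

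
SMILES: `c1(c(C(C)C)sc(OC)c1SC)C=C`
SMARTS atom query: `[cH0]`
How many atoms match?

4

The query [cH0] means: aromatic carbon with no attached hydrogen (substituted or ring-fusion).
Check the 14 heavy atoms by environment: 1× s (aromatic, H0) → no; 4× c (aromatic, H0) → match; 1× O (H0) → no; 4× C (H3) → no; 1× S (H0) → no; 2× C (H1) → no; 1× C (H2) → no.
That gives 4 matching atoms.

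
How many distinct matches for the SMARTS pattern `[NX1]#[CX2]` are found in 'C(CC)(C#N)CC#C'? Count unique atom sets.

1

[NX1]#[CX2] is the SMARTS for a nitrile: a nitrogen triple-bonded to a two-connected carbon.
Exactly one fragment in the molecule meets all constraints, giving 1 match.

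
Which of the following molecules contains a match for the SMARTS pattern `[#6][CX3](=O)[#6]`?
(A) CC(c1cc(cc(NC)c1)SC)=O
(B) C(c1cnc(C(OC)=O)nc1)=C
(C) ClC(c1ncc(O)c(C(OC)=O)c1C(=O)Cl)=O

[#6][CX3](=O)[#6] describes a carbonyl carbon (no H) flanked by two carbons (a ketone).
(A) contains an acetyl/ketone group (-C(=O)CH3), which satisfies every atom and bond constraint.
(B) has a methyl-ester group (-C(=O)OCH3) but one neighbour of the carbonyl carbon is O, not C.
(C) has a methyl-ester group (-C(=O)OCH3) but one neighbour of the carbonyl carbon is O, not C.
So the answer is (A).

A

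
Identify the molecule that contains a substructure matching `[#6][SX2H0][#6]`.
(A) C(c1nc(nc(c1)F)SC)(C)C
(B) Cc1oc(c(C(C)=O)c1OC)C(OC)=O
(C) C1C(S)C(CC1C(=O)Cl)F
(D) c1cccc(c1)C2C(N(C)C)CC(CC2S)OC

[#6][SX2H0][#6] describes an aliphatic sulfur bridging two carbons with no H on the sulfur (a thioether).
(A) contains a methylthio ether (-SCH3), which satisfies every atom and bond constraint.
(B) has a methoxy ether (-OCH3) but the bridging atom is O, not S.
(C) has a thiol (-SH) but the sulfur has H1, not H0 bridging two carbons.
(D) has a thiol (-SH) but the sulfur has H1, not H0 bridging two carbons.
So the answer is (A).

A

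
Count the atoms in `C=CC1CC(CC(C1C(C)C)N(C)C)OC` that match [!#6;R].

Check the 16 heavy atoms by environment: 6× C (in 6-ring) → no; 8× C (acyclic) → no; 1× N (acyclic) → no; 1× O (acyclic) → no.
No environment satisfies the query, so 0 matching atoms.

0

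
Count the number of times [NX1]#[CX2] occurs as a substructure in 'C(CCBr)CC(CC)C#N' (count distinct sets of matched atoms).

1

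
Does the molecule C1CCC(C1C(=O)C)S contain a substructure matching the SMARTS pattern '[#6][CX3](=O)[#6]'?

Yes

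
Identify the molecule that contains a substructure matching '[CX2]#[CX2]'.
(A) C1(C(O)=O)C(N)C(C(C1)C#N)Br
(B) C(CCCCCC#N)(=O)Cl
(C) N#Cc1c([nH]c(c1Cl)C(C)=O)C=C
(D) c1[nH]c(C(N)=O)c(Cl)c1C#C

[CX2]#[CX2] describes a carbon-carbon triple bond (an alkyne).
(A) has a nitrile (-C#N) but the triple bond is C#N, not C#C.
(B) has a nitrile (-C#N) but the triple bond is C#N, not C#C.
(C) has a vinyl group (-CH=CH2) but the C=C is a double bond; both carbons are CX3, not CX2.
(D) contains an ethynyl group (-C#CH), which satisfies every atom and bond constraint.
So the answer is (D).

D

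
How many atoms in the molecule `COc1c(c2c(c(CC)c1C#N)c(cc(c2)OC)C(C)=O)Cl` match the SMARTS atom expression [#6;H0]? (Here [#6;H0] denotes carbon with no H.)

10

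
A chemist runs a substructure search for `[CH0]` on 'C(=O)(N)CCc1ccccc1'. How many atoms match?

1

The query [CH0] means: aliphatic carbon with no attached hydrogen.
Check the 11 heavy atoms by environment: 2× C (H2) → no; 1× c (aromatic, H0) → no; 5× c (aromatic, H1) → no; 1× C (H0) → match; 1× O (H0) → no; 1× N (H2) → no.
That gives 1 matching atom.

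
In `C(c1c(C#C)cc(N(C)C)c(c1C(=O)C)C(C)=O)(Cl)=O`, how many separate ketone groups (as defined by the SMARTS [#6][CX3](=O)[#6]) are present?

2

[#6][CX3](=O)[#6] is the SMARTS for a ketone: a carbonyl carbon (no H) flanked by two carbons.
The molecule carries 2 separate instances of an acetyl/ketone group (-C(=O)CH3) meeting every constraint; each maps to a distinct set of atoms, giving 2 matches.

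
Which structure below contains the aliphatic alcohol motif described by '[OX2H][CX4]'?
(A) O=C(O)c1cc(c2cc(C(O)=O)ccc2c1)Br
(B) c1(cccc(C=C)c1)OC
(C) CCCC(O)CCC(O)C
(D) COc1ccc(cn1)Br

C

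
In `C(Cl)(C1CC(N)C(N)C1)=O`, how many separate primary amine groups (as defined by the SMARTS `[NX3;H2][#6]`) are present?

[NX3;H2][#6] is the SMARTS for a primary amine: a trivalent nitrogen with two H attached to carbon.
The molecule carries 2 separate instances of a primary amino group (-NH2) meeting every constraint; each maps to a distinct set of atoms, giving 2 matches.

2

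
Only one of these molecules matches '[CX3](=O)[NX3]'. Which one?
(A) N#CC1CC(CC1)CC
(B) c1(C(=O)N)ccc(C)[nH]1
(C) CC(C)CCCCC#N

B

[CX3](=O)[NX3] describes a carbonyl carbon bonded to a trivalent nitrogen (an amide).
(A) has a nitrile (-C#N) but the nitrile N is NX1 (triple-bonded), not NX3.
(B) contains a primary amide (-C(=O)NH2), which satisfies every atom and bond constraint.
(C) has a nitrile (-C#N) but the nitrile N is NX1 (triple-bonded), not NX3.
So the answer is (B).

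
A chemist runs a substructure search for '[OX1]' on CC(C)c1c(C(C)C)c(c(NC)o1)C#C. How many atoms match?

0

The query [OX1] means: aliphatic oxygen with one total connection — typically a carbonyl =O or an oxide.
Check the 15 heavy atoms by environment: 1× o (aromatic, X2) → no; 4× c (aromatic, X3) → no; 7× C (X4) → no; 2× C (X2) → no; 1× N (X3) → no.
No environment satisfies the query, so 0 matching atoms.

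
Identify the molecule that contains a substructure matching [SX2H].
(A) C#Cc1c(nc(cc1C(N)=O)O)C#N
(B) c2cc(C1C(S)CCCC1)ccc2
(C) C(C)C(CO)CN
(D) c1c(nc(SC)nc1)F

[SX2H] describes an aliphatic sulfur with two connections, one being H (a thiol).
(A) has a hydroxyl group (-OH) but it is an -OH, not an -SH.
(B) contains a thiol (-SH), which satisfies every atom and bond constraint.
(C) has a hydroxyl group (-OH) but it is an -OH, not an -SH.
(D) has a methylthio ether (-SCH3) but the sulfur has H0 (bonded to two carbons), not H1.
So the answer is (B).

B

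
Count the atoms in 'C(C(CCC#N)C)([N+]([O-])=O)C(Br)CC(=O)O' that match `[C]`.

9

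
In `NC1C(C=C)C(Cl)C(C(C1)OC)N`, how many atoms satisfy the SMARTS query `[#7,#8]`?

3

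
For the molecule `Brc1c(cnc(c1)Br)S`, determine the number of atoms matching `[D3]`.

3

Check the 9 heavy atoms by environment: 1× n (aromatic, D2) → no; 2× c (aromatic, D2) → no; 3× c (aromatic, D3) → match; 2× Br (D1) → no; 1× S (D1) → no.
That gives 3 matching atoms.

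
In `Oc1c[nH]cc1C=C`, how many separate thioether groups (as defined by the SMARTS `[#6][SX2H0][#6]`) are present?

[#6][SX2H0][#6] is the SMARTS for a thioether: an aliphatic sulfur bridging two carbons with no H on the sulfur.
No fragment in the molecule satisfies every constraint, giving 0 matches.

0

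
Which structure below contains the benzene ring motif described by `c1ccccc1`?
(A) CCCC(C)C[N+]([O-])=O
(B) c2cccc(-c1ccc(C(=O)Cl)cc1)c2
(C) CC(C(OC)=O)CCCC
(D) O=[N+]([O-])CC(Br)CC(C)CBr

c1ccccc1 describes six aromatic carbons in a ring (a benzene ring).
(A) has a methyl group (-CH3) but no six-membered all-carbon aromatic ring is present.
(B) contains a phenyl ring, which satisfies every atom and bond constraint.
(C) has a methyl group (-CH3) but no six-membered all-carbon aromatic ring is present.
(D) has a methyl group (-CH3) but no six-membered all-carbon aromatic ring is present.
So the answer is (B).

B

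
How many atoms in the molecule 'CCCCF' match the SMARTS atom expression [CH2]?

3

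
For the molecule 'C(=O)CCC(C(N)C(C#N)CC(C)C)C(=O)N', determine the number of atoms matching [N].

Check the 17 heavy atoms by environment: 12× C → no; 2× O → no; 3× N → match.
That gives 3 matching atoms.

3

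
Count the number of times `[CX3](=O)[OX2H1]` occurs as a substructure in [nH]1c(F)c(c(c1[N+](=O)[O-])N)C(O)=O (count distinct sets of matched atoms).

1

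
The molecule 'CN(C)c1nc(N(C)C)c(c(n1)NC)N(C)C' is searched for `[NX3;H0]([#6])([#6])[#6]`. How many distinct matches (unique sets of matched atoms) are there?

3

[NX3;H0]([#6])([#6])[#6] is the SMARTS for a tertiary amine: a trivalent nitrogen with no H, bonded to three carbons.
The molecule carries 3 separate instances of a dimethylamino group (-N(CH3)2) meeting every constraint; each maps to a distinct set of atoms, giving 3 matches.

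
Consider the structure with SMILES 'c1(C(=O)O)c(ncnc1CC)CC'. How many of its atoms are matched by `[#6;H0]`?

4

Check the 13 heavy atoms by environment: 2× n (aromatic, H0) → no; 1× c (aromatic, H1) → no; 3× c (aromatic, H0) → match; 1× C (H0) → match; 1× O (H0) → no; 1× O (H1) → no; 2× C (H2) → no; 2× C (H3) → no.
Summing the matching environments: 3 + 1 = 4 matching atoms.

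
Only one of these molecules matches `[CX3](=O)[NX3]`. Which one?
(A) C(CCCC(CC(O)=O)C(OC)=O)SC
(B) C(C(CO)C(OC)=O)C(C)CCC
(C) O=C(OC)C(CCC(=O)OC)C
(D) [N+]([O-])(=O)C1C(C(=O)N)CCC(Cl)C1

D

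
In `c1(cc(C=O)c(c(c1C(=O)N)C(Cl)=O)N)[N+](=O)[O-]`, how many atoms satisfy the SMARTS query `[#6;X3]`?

9

Check the 18 heavy atoms by environment: 6× c (aromatic, X3) → match; 2× N (X3) → no; 3× C (X3) → match; 4× O (X1) → no; 1× Cl (X1) → no; 1× N (charge +1, X3) → no; 1× O (charge -1, X1) → no.
Summing the matching environments: 6 + 3 = 9 matching atoms.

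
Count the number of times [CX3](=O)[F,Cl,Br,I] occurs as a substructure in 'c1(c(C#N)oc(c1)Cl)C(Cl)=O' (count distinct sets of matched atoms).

[CX3](=O)[F,Cl,Br,I] is the SMARTS for an acyl halide: a carbonyl carbon bonded to a halogen.
Exactly one fragment in the molecule meets all constraints, giving 1 match.

1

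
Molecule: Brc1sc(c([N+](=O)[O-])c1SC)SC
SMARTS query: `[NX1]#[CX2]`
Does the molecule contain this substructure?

No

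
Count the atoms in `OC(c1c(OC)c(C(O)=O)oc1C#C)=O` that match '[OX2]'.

3

Check the 15 heavy atoms by environment: 1× o (aromatic, X2) → no; 4× c (aromatic, X3) → no; 2× C (X3) → no; 2× O (X1) → no; 3× O (X2) → match; 1× C (X4) → no; 2× C (X2) → no.
That gives 3 matching atoms.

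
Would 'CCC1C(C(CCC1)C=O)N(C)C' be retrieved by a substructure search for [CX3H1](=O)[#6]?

The pattern [CX3H1](=O)[#6] describes an sp2 carbon with one H, double-bonded to O and single-bonded to carbon — an aldehyde.
The molecule carries an aldehyde (-CHO), whose atoms satisfy every constraint of the query, so the pattern matches.

Yes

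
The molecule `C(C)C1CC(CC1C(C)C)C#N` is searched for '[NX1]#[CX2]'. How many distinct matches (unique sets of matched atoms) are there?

[NX1]#[CX2] is the SMARTS for a nitrile: a nitrogen triple-bonded to a two-connected carbon.
Exactly one fragment in the molecule meets all constraints, giving 1 match.

1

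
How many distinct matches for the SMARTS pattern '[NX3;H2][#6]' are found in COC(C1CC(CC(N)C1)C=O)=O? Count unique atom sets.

1

[NX3;H2][#6] is the SMARTS for a primary amine: a trivalent nitrogen with two H attached to carbon.
Exactly one fragment in the molecule meets all constraints, giving 1 match.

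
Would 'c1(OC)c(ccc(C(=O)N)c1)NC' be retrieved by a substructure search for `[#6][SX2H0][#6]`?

No

The pattern [#6][SX2H0][#6] describes an aliphatic sulfur bridging two carbons with no H on the sulfur — a thioether.
The closest candidate here is a methoxy ether (-OCH3), but the bridging atom is O, not S. No other fragment satisfies the full query, so there is no match.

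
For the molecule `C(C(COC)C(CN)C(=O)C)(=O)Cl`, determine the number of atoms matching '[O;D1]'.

The query [O;D1] means: aliphatic oxygen bonded to exactly one heavy atom.
Check the 13 heavy atoms by environment: 2× C (D2) → no; 4× C (D3) → no; 1× O (D2) → no; 2× C (D1) → no; 2× O (D1) → match; 1× N (D1) → no; 1× Cl (D1) → no.
That gives 2 matching atoms.

2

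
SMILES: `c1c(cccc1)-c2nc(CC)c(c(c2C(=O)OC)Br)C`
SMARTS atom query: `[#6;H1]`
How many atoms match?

5

Check the 20 heavy atoms by environment: 1× n (aromatic, H0) → no; 6× c (aromatic, H0) → no; 5× c (aromatic, H1) → match; 1× C (H0) → no; 2× O (H0) → no; 3× C (H3) → no; 1× C (H2) → no; 1× Br (H0) → no.
That gives 5 matching atoms.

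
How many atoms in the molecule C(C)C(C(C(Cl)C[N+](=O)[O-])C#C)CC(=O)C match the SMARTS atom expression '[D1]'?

Check the 16 heavy atoms by environment: 4× C (D2) → no; 4× C (D3) → no; 1× N (charge +1, D3) → no; 1× O (charge -1, D1) → match; 2× O (D1) → match; 3× C (D1) → match; 1× Cl (D1) → match.
Summing the matching environments: 1 + 2 + 3 + 1 = 7 matching atoms.

7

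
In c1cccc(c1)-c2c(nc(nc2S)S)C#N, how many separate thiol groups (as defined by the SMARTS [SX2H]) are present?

[SX2H] is the SMARTS for a thiol: an aliphatic sulfur with two connections, one being H.
The molecule carries 2 separate instances of a thiol (-SH) meeting every constraint; each maps to a distinct set of atoms, giving 2 matches.

2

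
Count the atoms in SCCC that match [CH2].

2

The query [CH2] means: aliphatic carbon with exactly two hydrogens.
Check the 4 heavy atoms by environment: 2× C (H2) → match; 1× C (H3) → no; 1× S (H1) → no.
That gives 2 matching atoms.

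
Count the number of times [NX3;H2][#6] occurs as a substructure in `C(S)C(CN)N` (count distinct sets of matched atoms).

[NX3;H2][#6] is the SMARTS for a primary amine: a trivalent nitrogen with two H attached to carbon.
The molecule carries 2 separate instances of a primary amino group (-NH2) meeting every constraint; each maps to a distinct set of atoms, giving 2 matches.

2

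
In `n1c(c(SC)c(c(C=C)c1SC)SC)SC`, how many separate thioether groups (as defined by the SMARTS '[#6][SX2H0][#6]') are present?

[#6][SX2H0][#6] is the SMARTS for a thioether: an aliphatic sulfur bridging two carbons with no H on the sulfur.
The molecule carries 4 separate instances of a methylthio ether (-SCH3) meeting every constraint; each maps to a distinct set of atoms, giving 4 matches.

4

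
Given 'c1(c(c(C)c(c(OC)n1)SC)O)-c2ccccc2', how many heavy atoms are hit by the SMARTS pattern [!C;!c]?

The query [!C;!c] means: neither aliphatic nor aromatic carbon — same as [!#6].
Check the 18 heavy atoms by environment: 1× n (aromatic) → match; 11× c (aromatic) → no; 2× O → match; 3× C → no; 1× S → match.
Summing the matching environments: 1 + 2 + 1 = 4 matching atoms.

4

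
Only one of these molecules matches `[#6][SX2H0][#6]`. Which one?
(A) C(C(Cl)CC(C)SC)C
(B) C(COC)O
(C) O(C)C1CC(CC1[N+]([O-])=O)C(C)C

A

[#6][SX2H0][#6] describes an aliphatic sulfur bridging two carbons with no H on the sulfur (a thioether).
(A) contains a methylthio ether (-SCH3), which satisfies every atom and bond constraint.
(B) has a methoxy ether (-OCH3) but the bridging atom is O, not S.
(C) has a methoxy ether (-OCH3) but the bridging atom is O, not S.
So the answer is (A).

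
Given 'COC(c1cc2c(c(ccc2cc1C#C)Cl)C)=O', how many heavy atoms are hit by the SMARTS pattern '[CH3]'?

Check the 18 heavy atoms by environment: 6× c (aromatic, H0) → no; 4× c (aromatic, H1) → no; 2× C (H0) → no; 1× C (H1) → no; 2× O (H0) → no; 2× C (H3) → match; 1× Cl (H0) → no.
That gives 2 matching atoms.

2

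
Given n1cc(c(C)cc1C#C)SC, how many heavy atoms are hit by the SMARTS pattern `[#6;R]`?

5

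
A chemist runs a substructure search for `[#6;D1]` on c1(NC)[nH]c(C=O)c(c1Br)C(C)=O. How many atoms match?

The query [#6;D1] means: carbon bonded to exactly one heavy atom.
Check the 13 heavy atoms by environment: 1× n (aromatic, D2) → no; 4× c (aromatic, D3) → no; 1× C (D2) → no; 2× O (D1) → no; 1× C (D3) → no; 2× C (D1) → match; 1× Br (D1) → no; 1× N (D2) → no.
That gives 2 matching atoms.

2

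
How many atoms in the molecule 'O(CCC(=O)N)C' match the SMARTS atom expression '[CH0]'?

1

The query [CH0] means: aliphatic carbon with no attached hydrogen.
Check the 7 heavy atoms by environment: 2× C (H2) → no; 2× O (H0) → no; 1× C (H3) → no; 1× C (H0) → match; 1× N (H2) → no.
That gives 1 matching atom.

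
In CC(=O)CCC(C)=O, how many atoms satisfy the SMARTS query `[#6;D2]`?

2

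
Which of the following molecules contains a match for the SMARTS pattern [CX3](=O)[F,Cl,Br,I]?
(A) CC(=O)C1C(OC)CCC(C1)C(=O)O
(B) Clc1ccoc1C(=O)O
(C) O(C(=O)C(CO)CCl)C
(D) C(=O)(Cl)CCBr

[CX3](=O)[F,Cl,Br,I] describes a carbonyl carbon bonded to a halogen (an acyl halide).
(A) has a carboxylic acid group (-C(=O)OH) but the carbonyl is bonded to -OH, not to a halogen.
(B) has a chloro substituent but the Cl is not on a carbonyl carbon.
(C) has a chloro substituent but the Cl is not on a carbonyl carbon.
(D) contains an acyl chloride (-C(=O)Cl), which satisfies every atom and bond constraint.
So the answer is (D).

D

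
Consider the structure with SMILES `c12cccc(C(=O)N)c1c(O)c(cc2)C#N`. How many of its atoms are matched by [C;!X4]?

The query [C;!X4] means: aliphatic carbon that does not have four total connections.
Check the 16 heavy atoms by environment: 10× c (aromatic, X3) → no; 1× O (X2) → no; 1× C (X2) → match; 1× N (X1) → no; 1× C (X3) → match; 1× O (X1) → no; 1× N (X3) → no.
Summing the matching environments: 1 + 1 = 2 matching atoms.

2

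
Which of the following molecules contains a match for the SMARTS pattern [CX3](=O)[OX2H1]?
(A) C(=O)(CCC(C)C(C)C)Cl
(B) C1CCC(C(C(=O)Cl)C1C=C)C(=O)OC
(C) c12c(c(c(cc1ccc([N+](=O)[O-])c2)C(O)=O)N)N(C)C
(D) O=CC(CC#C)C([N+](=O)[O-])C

C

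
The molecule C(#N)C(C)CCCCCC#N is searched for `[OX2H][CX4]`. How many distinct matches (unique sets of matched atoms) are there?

0

[OX2H][CX4] is the SMARTS for an aliphatic alcohol: a hydroxyl oxygen bound to an sp3 (X4) carbon.
No fragment in the molecule satisfies every constraint, giving 0 matches.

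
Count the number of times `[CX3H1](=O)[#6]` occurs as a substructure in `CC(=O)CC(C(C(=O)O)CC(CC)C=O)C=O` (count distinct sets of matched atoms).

2

[CX3H1](=O)[#6] is the SMARTS for an aldehyde: an sp2 carbon with one H, double-bonded to O and single-bonded to carbon.
The molecule carries 2 separate instances of an aldehyde (-CHO) meeting every constraint; each maps to a distinct set of atoms, giving 2 matches.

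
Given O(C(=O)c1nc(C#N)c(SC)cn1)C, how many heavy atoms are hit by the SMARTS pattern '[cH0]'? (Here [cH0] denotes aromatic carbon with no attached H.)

3

The query [cH0] means: aromatic carbon with no attached hydrogen (substituted or ring-fusion).
Check the 14 heavy atoms by environment: 2× n (aromatic, H0) → no; 3× c (aromatic, H0) → match; 1× c (aromatic, H1) → no; 2× C (H0) → no; 2× O (H0) → no; 2× C (H3) → no; 1× S (H0) → no; 1× N (H0) → no.
That gives 3 matching atoms.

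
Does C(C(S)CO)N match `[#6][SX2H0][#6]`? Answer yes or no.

The pattern [#6][SX2H0][#6] describes an aliphatic sulfur bridging two carbons with no H on the sulfur — a thioether.
The closest candidate here is a thiol (-SH), but the sulfur has H1, not H0 bridging two carbons. No other fragment satisfies the full query, so there is no match.

No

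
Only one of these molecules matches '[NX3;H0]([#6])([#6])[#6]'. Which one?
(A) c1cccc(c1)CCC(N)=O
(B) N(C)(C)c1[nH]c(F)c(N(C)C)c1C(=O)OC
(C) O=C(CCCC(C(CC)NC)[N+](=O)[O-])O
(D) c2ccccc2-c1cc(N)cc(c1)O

[NX3;H0]([#6])([#6])[#6] describes a trivalent nitrogen with no H, bonded to three carbons (a tertiary amine).
(A) has a primary amide (-C(=O)NH2) but the amide nitrogen has H2 and only one carbon neighbour.
(B) contains a dimethylamino group (-N(CH3)2), which satisfies every atom and bond constraint.
(C) has an N-methylamino group (-NHCH3) but the nitrogen still has one H (H1), not H0.
(D) has a primary amino group (-NH2) but the nitrogen has H2, not H0 with three carbons.
So the answer is (B).

B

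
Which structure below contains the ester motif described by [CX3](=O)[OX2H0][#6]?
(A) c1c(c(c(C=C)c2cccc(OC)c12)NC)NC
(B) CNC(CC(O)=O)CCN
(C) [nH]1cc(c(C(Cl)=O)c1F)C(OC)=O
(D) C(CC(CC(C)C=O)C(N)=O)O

[CX3](=O)[OX2H0][#6] describes a carbonyl carbon bonded to an oxygen that is itself bonded to carbon (no H on that O) (an ester).
(A) has a methoxy ether (-OCH3) but the ether oxygen is not adjacent to a C=O carbon.
(B) has a carboxylic acid group (-C(=O)OH) but the singly-bonded O carries H (OX2H1, not H0).
(C) contains a methyl-ester group (-C(=O)OCH3), which satisfies every atom and bond constraint.
(D) has a primary amide (-C(=O)NH2) but the carbonyl is bonded to N, not to an O-C linkage.
So the answer is (C).

C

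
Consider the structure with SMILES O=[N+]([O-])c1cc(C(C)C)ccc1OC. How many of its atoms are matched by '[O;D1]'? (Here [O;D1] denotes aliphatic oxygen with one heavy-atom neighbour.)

2

Check the 14 heavy atoms by environment: 3× c (aromatic, D2) → no; 3× c (aromatic, D3) → no; 1× O (D2) → no; 3× C (D1) → no; 1× C (D3) → no; 1× N (charge +1, D3) → no; 1× O (charge -1, D1) → match; 1× O (D1) → match.
Summing the matching environments: 1 + 1 = 2 matching atoms.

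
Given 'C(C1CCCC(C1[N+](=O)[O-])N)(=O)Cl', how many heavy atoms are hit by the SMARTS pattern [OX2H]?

Check the 13 heavy atoms by environment: 3× C (H1, X4) → no; 3× C (H2, X4) → no; 1× N (H2, X3) → no; 1× N (charge +1, H0, X3) → no; 1× O (charge -1, H0, X1) → no; 2× O (H0, X1) → no; 1× C (H0, X3) → no; 1× Cl (H0, X1) → no.
No environment satisfies the query, so 0 matching atoms.

0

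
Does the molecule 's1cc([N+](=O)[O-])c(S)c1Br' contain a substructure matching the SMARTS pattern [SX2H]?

The pattern [SX2H] describes an aliphatic sulfur with two connections, one being H — a thiol.
The molecule carries a thiol (-SH), whose atoms satisfy every constraint of the query, so the pattern matches.

Yes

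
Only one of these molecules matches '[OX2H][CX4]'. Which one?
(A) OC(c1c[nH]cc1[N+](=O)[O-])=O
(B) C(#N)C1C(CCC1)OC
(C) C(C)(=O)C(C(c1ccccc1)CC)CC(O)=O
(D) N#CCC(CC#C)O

D

[OX2H][CX4] describes a hydroxyl oxygen bound to an sp3 (X4) carbon (an aliphatic alcohol).
(A) has a carboxylic acid group (-C(=O)OH) but the -OH is on a CX3 carbonyl carbon, not a CX4 carbon.
(B) has a methoxy ether (-OCH3) but the oxygen has H0 (ether), not H1.
(C) has a carboxylic acid group (-C(=O)OH) but the -OH is on a CX3 carbonyl carbon, not a CX4 carbon.
(D) contains a hydroxyl group (-OH), which satisfies every atom and bond constraint.
So the answer is (D).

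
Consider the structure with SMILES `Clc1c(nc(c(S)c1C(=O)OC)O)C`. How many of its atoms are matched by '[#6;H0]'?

6

The query [#6;H0] means: any carbon with no attached hydrogen.
Check the 14 heavy atoms by environment: 1× n (aromatic, H0) → no; 5× c (aromatic, H0) → match; 2× C (H3) → no; 1× O (H1) → no; 1× S (H1) → no; 1× C (H0) → match; 2× O (H0) → no; 1× Cl (H0) → no.
Summing the matching environments: 5 + 1 = 6 matching atoms.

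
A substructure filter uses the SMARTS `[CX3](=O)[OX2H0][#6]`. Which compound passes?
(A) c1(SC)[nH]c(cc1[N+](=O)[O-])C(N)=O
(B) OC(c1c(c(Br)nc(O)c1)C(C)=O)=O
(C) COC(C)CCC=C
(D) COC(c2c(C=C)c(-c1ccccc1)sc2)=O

[CX3](=O)[OX2H0][#6] describes a carbonyl carbon bonded to an oxygen that is itself bonded to carbon (no H on that O) (an ester).
(A) has a primary amide (-C(=O)NH2) but the carbonyl is bonded to N, not to an O-C linkage.
(B) has a carboxylic acid group (-C(=O)OH) but the singly-bonded O carries H (OX2H1, not H0).
(C) has a methoxy ether (-OCH3) but the ether oxygen is not adjacent to a C=O carbon.
(D) contains a methyl-ester group (-C(=O)OCH3), which satisfies every atom and bond constraint.
So the answer is (D).

D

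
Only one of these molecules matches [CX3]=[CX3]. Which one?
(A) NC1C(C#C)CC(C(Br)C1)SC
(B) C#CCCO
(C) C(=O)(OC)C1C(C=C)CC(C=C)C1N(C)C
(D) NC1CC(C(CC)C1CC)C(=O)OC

C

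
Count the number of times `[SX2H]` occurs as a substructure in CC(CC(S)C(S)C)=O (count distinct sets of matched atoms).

[SX2H] is the SMARTS for a thiol: an aliphatic sulfur with two connections, one being H.
The molecule carries 2 separate instances of a thiol (-SH) meeting every constraint; each maps to a distinct set of atoms, giving 2 matches.

2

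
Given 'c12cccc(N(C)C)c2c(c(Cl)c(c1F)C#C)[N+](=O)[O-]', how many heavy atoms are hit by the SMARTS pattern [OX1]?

2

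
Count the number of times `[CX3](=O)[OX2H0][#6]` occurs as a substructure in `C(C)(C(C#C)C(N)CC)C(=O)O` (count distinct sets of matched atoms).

0

[CX3](=O)[OX2H0][#6] is the SMARTS for an ester: a carbonyl carbon bonded to an oxygen that is itself bonded to carbon (no H on that O).
The molecule has a carboxylic acid group (-C(=O)OH), but the singly-bonded O carries H (OX2H1, not H0); nothing else fits, so there are 0 matches.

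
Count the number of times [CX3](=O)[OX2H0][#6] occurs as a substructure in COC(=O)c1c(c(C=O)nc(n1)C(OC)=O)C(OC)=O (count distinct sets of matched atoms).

[CX3](=O)[OX2H0][#6] is the SMARTS for an ester: a carbonyl carbon bonded to an oxygen that is itself bonded to carbon (no H on that O).
The molecule carries 3 separate instances of a methyl-ester group (-C(=O)OCH3) meeting every constraint; each maps to a distinct set of atoms, giving 3 matches.

3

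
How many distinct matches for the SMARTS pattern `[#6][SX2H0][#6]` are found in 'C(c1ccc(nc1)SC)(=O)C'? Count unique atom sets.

[#6][SX2H0][#6] is the SMARTS for a thioether: an aliphatic sulfur bridging two carbons with no H on the sulfur.
Exactly one fragment in the molecule meets all constraints, giving 1 match.

1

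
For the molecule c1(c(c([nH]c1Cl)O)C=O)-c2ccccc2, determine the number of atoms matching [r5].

The query [r5] means: r5 matches atoms in a five-membered ring.
Check the 15 heavy atoms by environment: 1× n (aromatic, in 5-ring) → match; 4× c (aromatic, in 5-ring) → match; 6× c (aromatic, in 6-ring) → no; 2× O (acyclic) → no; 1× Cl (acyclic) → no; 1× C (acyclic) → no.
Summing the matching environments: 1 + 4 = 5 matching atoms.

5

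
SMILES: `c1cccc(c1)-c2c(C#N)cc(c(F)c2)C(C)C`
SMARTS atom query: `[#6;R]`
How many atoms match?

12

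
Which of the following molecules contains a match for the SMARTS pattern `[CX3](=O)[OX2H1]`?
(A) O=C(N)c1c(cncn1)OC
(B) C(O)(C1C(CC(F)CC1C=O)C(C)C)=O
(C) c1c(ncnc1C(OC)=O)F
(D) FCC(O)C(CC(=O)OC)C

B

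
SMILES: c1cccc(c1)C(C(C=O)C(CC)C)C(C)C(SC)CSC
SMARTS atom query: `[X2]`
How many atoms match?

2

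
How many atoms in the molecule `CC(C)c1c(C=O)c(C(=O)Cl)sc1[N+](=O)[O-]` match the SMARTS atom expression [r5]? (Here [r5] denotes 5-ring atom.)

5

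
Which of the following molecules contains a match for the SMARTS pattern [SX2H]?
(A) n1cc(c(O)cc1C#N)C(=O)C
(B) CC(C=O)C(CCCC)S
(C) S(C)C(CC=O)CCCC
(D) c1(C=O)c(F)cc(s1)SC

B

[SX2H] describes an aliphatic sulfur with two connections, one being H (a thiol).
(A) has a hydroxyl group (-OH) but it is an -OH, not an -SH.
(B) contains a thiol (-SH), which satisfies every atom and bond constraint.
(C) has a methylthio ether (-SCH3) but the sulfur has H0 (bonded to two carbons), not H1.
(D) has a methylthio ether (-SCH3) but the sulfur has H0 (bonded to two carbons), not H1.
So the answer is (B).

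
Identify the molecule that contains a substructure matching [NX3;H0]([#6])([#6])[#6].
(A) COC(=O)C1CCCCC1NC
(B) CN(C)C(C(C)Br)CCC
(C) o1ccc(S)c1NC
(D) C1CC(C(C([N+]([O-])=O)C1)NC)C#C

[NX3;H0]([#6])([#6])[#6] describes a trivalent nitrogen with no H, bonded to three carbons (a tertiary amine).
(A) has an N-methylamino group (-NHCH3) but the nitrogen still has one H (H1), not H0.
(B) contains a dimethylamino group (-N(CH3)2), which satisfies every atom and bond constraint.
(C) has an N-methylamino group (-NHCH3) but the nitrogen still has one H (H1), not H0.
(D) has an N-methylamino group (-NHCH3) but the nitrogen still has one H (H1), not H0.
So the answer is (B).

B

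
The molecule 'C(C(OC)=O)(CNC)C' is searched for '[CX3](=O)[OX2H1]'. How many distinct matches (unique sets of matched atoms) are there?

0

[CX3](=O)[OX2H1] is the SMARTS for a carboxylic acid: an sp2 carbon double-bonded to O and single-bonded to an -OH oxygen.
The molecule has a methyl-ester group (-C(=O)OCH3), but the singly-bonded O has no H (OX2H0, not OX2H1); nothing else fits, so there are 0 matches.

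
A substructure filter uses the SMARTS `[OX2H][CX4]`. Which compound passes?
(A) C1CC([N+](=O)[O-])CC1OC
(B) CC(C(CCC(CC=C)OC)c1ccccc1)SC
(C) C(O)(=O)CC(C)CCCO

[OX2H][CX4] describes a hydroxyl oxygen bound to an sp3 (X4) carbon (an aliphatic alcohol).
(A) has a methoxy ether (-OCH3) but the oxygen has H0 (ether), not H1.
(B) has a methoxy ether (-OCH3) but the oxygen has H0 (ether), not H1.
(C) contains a hydroxyl group (-OH), which satisfies every atom and bond constraint.
So the answer is (C).

C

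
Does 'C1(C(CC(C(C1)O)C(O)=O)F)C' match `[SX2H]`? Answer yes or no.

The pattern [SX2H] describes an aliphatic sulfur with two connections, one being H — a thiol.
The closest candidate here is a hydroxyl group (-OH), but it is an -OH, not an -SH. No other fragment satisfies the full query, so there is no match.

No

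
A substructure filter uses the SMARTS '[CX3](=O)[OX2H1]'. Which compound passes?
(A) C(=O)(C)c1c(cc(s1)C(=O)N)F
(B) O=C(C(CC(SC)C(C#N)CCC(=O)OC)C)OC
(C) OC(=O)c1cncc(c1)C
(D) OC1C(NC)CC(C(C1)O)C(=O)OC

[CX3](=O)[OX2H1] describes an sp2 carbon double-bonded to O and single-bonded to an -OH oxygen (a carboxylic acid).
(A) has a primary amide (-C(=O)NH2) but the carbonyl is bonded to N, not to an -OH oxygen.
(B) has a methyl-ester group (-C(=O)OCH3) but the singly-bonded O has no H (OX2H0, not OX2H1).
(C) contains a carboxylic acid group (-C(=O)OH), which satisfies every atom and bond constraint.
(D) has a methyl-ester group (-C(=O)OCH3) but the singly-bonded O has no H (OX2H0, not OX2H1).
So the answer is (C).

C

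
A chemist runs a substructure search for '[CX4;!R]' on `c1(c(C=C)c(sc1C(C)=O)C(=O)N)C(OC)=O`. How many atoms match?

2

The query [CX4;!R] means: aliphatic carbon with four total connections, not in a ring.
Check the 17 heavy atoms by environment: 1× s (aromatic, X2, in 5-ring) → no; 4× c (aromatic, X3, in 5-ring) → no; 5× C (X3, acyclic) → no; 3× O (X1, acyclic) → no; 1× N (X3, acyclic) → no; 1× O (X2, acyclic) → no; 2× C (X4, acyclic) → match.
That gives 2 matching atoms.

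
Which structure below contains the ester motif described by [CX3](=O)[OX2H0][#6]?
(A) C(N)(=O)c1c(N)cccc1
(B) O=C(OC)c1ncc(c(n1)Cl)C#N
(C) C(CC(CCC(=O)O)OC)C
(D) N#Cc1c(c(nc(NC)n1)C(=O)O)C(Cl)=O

B

[CX3](=O)[OX2H0][#6] describes a carbonyl carbon bonded to an oxygen that is itself bonded to carbon (no H on that O) (an ester).
(A) has a primary amide (-C(=O)NH2) but the carbonyl is bonded to N, not to an O-C linkage.
(B) contains a methyl-ester group (-C(=O)OCH3), which satisfies every atom and bond constraint.
(C) has a methoxy ether (-OCH3) but the ether oxygen is not adjacent to a C=O carbon.
(D) has a carboxylic acid group (-C(=O)OH) but the singly-bonded O carries H (OX2H1, not H0).
So the answer is (B).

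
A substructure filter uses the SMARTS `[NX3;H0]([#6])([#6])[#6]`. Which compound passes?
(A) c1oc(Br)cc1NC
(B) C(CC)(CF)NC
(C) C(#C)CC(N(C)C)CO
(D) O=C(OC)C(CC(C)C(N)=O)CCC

C

[NX3;H0]([#6])([#6])[#6] describes a trivalent nitrogen with no H, bonded to three carbons (a tertiary amine).
(A) has an N-methylamino group (-NHCH3) but the nitrogen still has one H (H1), not H0.
(B) has an N-methylamino group (-NHCH3) but the nitrogen still has one H (H1), not H0.
(C) contains a dimethylamino group (-N(CH3)2), which satisfies every atom and bond constraint.
(D) has a primary amide (-C(=O)NH2) but the amide nitrogen has H2 and only one carbon neighbour.
So the answer is (C).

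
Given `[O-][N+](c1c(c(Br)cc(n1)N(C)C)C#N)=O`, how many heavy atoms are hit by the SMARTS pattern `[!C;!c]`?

7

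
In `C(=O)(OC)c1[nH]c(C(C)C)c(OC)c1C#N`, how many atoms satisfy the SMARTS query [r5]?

Check the 16 heavy atoms by environment: 1× n (aromatic, in 5-ring) → match; 4× c (aromatic, in 5-ring) → match; 7× C (acyclic) → no; 1× N (acyclic) → no; 3× O (acyclic) → no.
Summing the matching environments: 1 + 4 = 5 matching atoms.

5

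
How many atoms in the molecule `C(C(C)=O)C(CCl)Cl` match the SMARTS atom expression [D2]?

2

The query [D2] means: atom with exactly two heavy-atom neighbours.
Check the 8 heavy atoms by environment: 2× C (D2) → match; 2× C (D3) → no; 1× O (D1) → no; 1× C (D1) → no; 2× Cl (D1) → no.
That gives 2 matching atoms.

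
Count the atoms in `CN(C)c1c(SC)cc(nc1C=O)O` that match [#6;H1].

2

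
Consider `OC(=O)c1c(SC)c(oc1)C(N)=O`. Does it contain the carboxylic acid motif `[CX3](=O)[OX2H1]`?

The pattern [CX3](=O)[OX2H1] describes an sp2 carbon double-bonded to O and single-bonded to an -OH oxygen — a carboxylic acid.
The molecule carries a carboxylic acid group (-C(=O)OH), whose atoms satisfy every constraint of the query, so the pattern matches.

Yes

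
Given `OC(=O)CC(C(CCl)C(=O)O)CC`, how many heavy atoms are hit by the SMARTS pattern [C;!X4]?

2

The query [C;!X4] means: aliphatic carbon that does not have four total connections.
Check the 13 heavy atoms by environment: 6× C (X4) → no; 2× C (X3) → match; 2× O (X1) → no; 2× O (X2) → no; 1× Cl (X1) → no.
That gives 2 matching atoms.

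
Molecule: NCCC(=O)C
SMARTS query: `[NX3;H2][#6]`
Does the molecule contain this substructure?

Yes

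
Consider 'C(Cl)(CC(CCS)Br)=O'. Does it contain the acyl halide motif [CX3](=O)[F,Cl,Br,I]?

Yes

The pattern [CX3](=O)[F,Cl,Br,I] describes a carbonyl carbon bonded to a halogen — an acyl halide.
The molecule carries an acyl chloride (-C(=O)Cl), whose atoms satisfy every constraint of the query, so the pattern matches.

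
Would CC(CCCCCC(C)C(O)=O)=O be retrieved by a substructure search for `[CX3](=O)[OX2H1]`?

Yes

The pattern [CX3](=O)[OX2H1] describes an sp2 carbon double-bonded to O and single-bonded to an -OH oxygen — a carboxylic acid.
The molecule carries a carboxylic acid group (-C(=O)OH), whose atoms satisfy every constraint of the query, so the pattern matches.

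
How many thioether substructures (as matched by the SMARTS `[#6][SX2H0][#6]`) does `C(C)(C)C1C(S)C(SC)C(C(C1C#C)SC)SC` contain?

3

[#6][SX2H0][#6] is the SMARTS for a thioether: an aliphatic sulfur bridging two carbons with no H on the sulfur.
The molecule carries 3 separate instances of a methylthio ether (-SCH3) meeting every constraint; each maps to a distinct set of atoms, giving 3 matches.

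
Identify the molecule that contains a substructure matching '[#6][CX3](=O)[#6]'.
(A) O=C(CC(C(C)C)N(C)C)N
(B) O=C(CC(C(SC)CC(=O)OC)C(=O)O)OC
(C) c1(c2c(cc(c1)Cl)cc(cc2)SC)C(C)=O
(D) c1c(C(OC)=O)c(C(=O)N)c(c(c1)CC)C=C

C

[#6][CX3](=O)[#6] describes a carbonyl carbon (no H) flanked by two carbons (a ketone).
(A) has a primary amide (-C(=O)NH2) but one neighbour of the carbonyl carbon is N, not C.
(B) has a methyl-ester group (-C(=O)OCH3) but one neighbour of the carbonyl carbon is O, not C.
(C) contains an acetyl/ketone group (-C(=O)CH3), which satisfies every atom and bond constraint.
(D) has a methyl-ester group (-C(=O)OCH3) but one neighbour of the carbonyl carbon is O, not C.
So the answer is (C).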